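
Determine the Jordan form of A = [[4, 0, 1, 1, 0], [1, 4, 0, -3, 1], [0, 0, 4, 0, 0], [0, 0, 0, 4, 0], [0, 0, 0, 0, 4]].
The characteristic polynomial is det(xI - A) = (x - 4)^5, so the eigenvalues are 4 (algebraic multiplicity 5).

For λ = 4: rank(A - 4I) = 2, rank((A - 4I)^2) = 1, rank((A - 4I)^3) = 0. The eigenspace has dimension 5 - 2 = 3, so there are 3 Jordan blocks; the rank sequence gives block sizes [3, 1, 1].

Assembling the blocks gives the Jordan form J above.

J = [[4, 1, 0, 0, 0], [0, 4, 1, 0, 0], [0, 0, 4, 0, 0], [0, 0, 0, 4, 0], [0, 0, 0, 0, 4]]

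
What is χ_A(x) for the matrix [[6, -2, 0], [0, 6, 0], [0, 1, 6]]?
xI - A = [[x - 6, 2, 0], [0, x - 6, 0], [0, -1, x - 6]].

Expanding det(xI - A) along the first row:
det(xI - A) = + (x - 6)·det([[x - 6, 0], [-1, x - 6]]) - (2)·det([[0, 0], [0, x - 6]]) + (0)·det([[0, x - 6], [0, -1]]).

Evaluating gives χ_A(x) = x^3 - 18x^2 + 108x - 216 = (x - 6)^3.

χ_A(x) = (x - 6)^3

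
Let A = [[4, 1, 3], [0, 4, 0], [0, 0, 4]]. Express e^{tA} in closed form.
e^{tA} = [[e^{4*t}, t*e^{4*t}, 3*t*e^{4*t}], [0, e^{4*t}, 0], [0, 0, e^{4*t}]]

A has Jordan form J = [[4, 1, 0], [0, 4, 0], [0, 0, 4]] with A = PJP^{-1}, so e^{tA} = P e^{tJ} P^{-1}.

For a Jordan block J_k(λ), e^{tJ_k(λ)} = e^{λt} · (I + tN + t^2 N^2/2! + ... + t^{k-1} N^{k-1}/(k-1)!) where N is the nilpotent superdiagonal part.

Assembling the blocks and conjugating back gives the entries of e^{tA} as shown above.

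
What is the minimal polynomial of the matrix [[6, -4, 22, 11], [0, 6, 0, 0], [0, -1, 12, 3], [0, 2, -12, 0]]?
The characteristic polynomial factors as (x - 6)^4. The minimal polynomial is ∏(x - λ)^{k_λ} where k_λ is the size of the largest Jordan block at λ.

For λ = 6: rank(A - 6I) = 2, and the largest Jordan block has size 2 (the smallest k with rank((A - 6I)^k) = rank((A - 6I)^(k+1))).

So m_A(x) = (x - 6)^2.

m_A(x) = (x - 6)^2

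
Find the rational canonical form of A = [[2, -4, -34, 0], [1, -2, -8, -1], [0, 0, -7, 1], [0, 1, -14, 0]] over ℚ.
The invariant factors of A (the non-unit diagonal entries of the Smith normal form of xI - A over ℚ[x]) are (x + 1)^3(x + 4), each dividing the next. The characteristic polynomial is their product, (x + 1)^3(x + 4).

The rational canonical form is the block-diagonal matrix of companion matrices C(f_i):
R = [[0, 0, 0, -4], [1, 0, 0, -13], [0, 1, 0, -15], [0, 0, 1, -7]].

R = [[0, 0, 0, -4], [1, 0, 0, -13], [0, 1, 0, -15], [0, 0, 1, -7]]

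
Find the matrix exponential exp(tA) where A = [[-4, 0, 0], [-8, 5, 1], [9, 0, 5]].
e^{tA} = [[e^{-4*t}, 0, 0], [((t - 1)*e^{9*t} + 1)*e^{-4*t}, e^{5*t}, t*e^{5*t}], [(e^{9*t} - 1)*e^{-4*t}, 0, e^{5*t}]]

A has Jordan form J = [[-4, 0, 0], [0, 5, 1], [0, 0, 5]] with A = PJP^{-1}, so e^{tA} = P e^{tJ} P^{-1}.

For a Jordan block J_k(λ), e^{tJ_k(λ)} = e^{λt} · (I + tN + t^2 N^2/2! + ... + t^{k-1} N^{k-1}/(k-1)!) where N is the nilpotent superdiagonal part.

Assembling the blocks and conjugating back gives the entries of e^{tA} as shown above.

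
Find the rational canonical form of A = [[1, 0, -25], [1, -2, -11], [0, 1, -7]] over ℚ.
The invariant factors of A (the non-unit diagonal entries of the Smith normal form of xI - A over ℚ[x]) are x(x + 4)^2, each dividing the next. The characteristic polynomial is their product, x(x + 4)^2.

The rational canonical form is the block-diagonal matrix of companion matrices C(f_i):
R = [[0, 0, 0], [1, 0, -16], [0, 1, -8]].

R = [[0, 0, 0], [1, 0, -16], [0, 1, -8]]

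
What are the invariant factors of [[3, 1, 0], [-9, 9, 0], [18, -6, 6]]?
The Jordan structure of A has elementary divisors (x - 6)^2, (x - 6). Arranging the block sizes at each eigenvalue in decreasing order and taking row products gives the invariant factors.

Invariant factors (smallest first, each dividing the next): x - 6, (x - 6)^2.

Check: the last factor (x - 6)^2 is the minimal polynomial, and the product (x - 6)^3 is the characteristic polynomial.

x - 6, (x - 6)^2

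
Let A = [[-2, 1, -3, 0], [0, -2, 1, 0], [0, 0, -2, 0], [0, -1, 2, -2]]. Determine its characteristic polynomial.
χ_A(x) = (x + 2)^4

xI - A = [[x + 2, -1, 3, 0], [0, x + 2, -1, 0], [0, 0, x + 2, 0], [0, 1, -2, x + 2]].

Expanding det(xI - A) along the first row:
det(xI - A) = + (x + 2)·det([[x + 2, -1, 0], [0, x + 2, 0], [1, -2, x + 2]]) - (-1)·det([[0, -1, 0], [0, x + 2, 0], [0, -2, x + 2]]) + (3)·det([[0, x + 2, 0], [0, 0, 0], [0, 1, x + 2]]) - (0)·det([[0, x + 2, -1], [0, 0, x + 2], [0, 1, -2]]).

Evaluating gives χ_A(x) = x^4 + 8x^3 + 24x^2 + 32x + 16 = (x + 2)^4.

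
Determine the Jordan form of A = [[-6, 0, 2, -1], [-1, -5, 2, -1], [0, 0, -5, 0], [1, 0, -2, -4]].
J = [[-5, 1, 0, 0], [0, -5, 0, 0], [0, 0, -5, 0], [0, 0, 0, -5]]

The characteristic polynomial is det(xI - A) = (x + 5)^4, so the eigenvalues are -5 (algebraic multiplicity 4).

For λ = -5: rank(A + 5I) = 1, rank((A + 5I)^2) = 0. The eigenspace has dimension 4 - 1 = 3, so there are 3 Jordan blocks; the rank sequence gives block sizes [2, 1, 1].

Assembling the blocks gives the Jordan form J above.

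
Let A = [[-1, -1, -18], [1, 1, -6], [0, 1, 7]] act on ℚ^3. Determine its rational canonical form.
R = [[0, 0, -24], [1, 0, -6], [0, 1, 7]]

The invariant factors of A (the non-unit diagonal entries of the Smith normal form of xI - A over ℚ[x]) are (x - 4)(x^2 - 3x - 6), each dividing the next. The characteristic polynomial is their product, (x - 4)(x^2 - 3x - 6).

The rational canonical form is the block-diagonal matrix of companion matrices C(f_i):
R = [[0, 0, -24], [1, 0, -6], [0, 1, 7]].

Note the characteristic polynomial does not split into linear factors over ℚ, so A has no Jordan form over ℚ; the rational canonical form exists over any field.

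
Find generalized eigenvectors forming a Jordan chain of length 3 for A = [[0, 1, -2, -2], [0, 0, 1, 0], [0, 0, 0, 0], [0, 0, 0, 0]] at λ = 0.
v_1 = [[0, -2, 1, -2]]^T, v_2 = [[0, 1, 0, 0]]^T, v_3 = [[1, 0, 0, 0]]^T

We seek v_1 ∈ ker(A^3) \ ker(A^2), then set v_{i+1} = A v_i.

One such chain is v_1 = [[0, -2, 1, -2]]^T, v_2 = [[0, 1, 0, 0]]^T, v_3 = [[1, 0, 0, 0]]^T. Check: A v_3 = [[0, 0, 0, 0]]^T = 0.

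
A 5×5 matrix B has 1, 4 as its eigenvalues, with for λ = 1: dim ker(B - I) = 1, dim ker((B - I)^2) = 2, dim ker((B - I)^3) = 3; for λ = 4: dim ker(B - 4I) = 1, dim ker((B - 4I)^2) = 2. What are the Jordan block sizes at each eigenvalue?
λ = 1: successive nullity increments [1, 1, 1] count blocks of size ≥ k; block sizes are [3].
λ = 4: successive nullity increments [1, 1] count blocks of size ≥ k; block sizes are [2].

Jordan blocks: (1, 3), (4, 2)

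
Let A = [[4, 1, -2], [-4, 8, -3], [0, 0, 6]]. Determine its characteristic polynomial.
xI - A = [[x - 4, -1, 2], [4, x - 8, 3], [0, 0, x - 6]].

Expanding det(xI - A) along the first row:
det(xI - A) = + (x - 4)·det([[x - 8, 3], [0, x - 6]]) - (-1)·det([[4, 3], [0, x - 6]]) + (2)·det([[4, x - 8], [0, 0]]).

Evaluating gives χ_A(x) = x^3 - 18x^2 + 108x - 216 = (x - 6)^3.

χ_A(x) = (x - 6)^3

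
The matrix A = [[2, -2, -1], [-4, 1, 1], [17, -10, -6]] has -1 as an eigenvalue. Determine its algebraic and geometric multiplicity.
algebraic multiplicity 3, geometric multiplicity 1

The characteristic polynomial is (x + 1)^3, so the factor x + 1 appears with exponent 3: the algebraic multiplicity is 3.

rank(A + I) = 2, so the eigenspace has dimension 3 - 2 = 1: the geometric multiplicity is 1.

Since 1 < 3, A is not diagonalizable.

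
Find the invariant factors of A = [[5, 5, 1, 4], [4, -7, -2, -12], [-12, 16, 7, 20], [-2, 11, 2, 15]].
(x - 5)^2, (x - 5)^2

The Jordan structure of A has elementary divisors (x - 5)^2, (x - 5)^2. Arranging the block sizes at each eigenvalue in decreasing order and taking row products gives the invariant factors.

Invariant factors (smallest first, each dividing the next): (x - 5)^2, (x - 5)^2.

Check: the last factor (x - 5)^2 is the minimal polynomial, and the product (x - 5)^4 is the characteristic polynomial.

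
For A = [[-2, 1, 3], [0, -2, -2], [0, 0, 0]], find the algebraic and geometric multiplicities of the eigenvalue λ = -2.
algebraic multiplicity 2, geometric multiplicity 1

The characteristic polynomial is x(x + 2)^2, so the factor x + 2 appears with exponent 2: the algebraic multiplicity is 2.

rank(A + 2I) = 2, so the eigenspace has dimension 3 - 2 = 1: the geometric multiplicity is 1.

Since 1 < 2, A is not diagonalizable.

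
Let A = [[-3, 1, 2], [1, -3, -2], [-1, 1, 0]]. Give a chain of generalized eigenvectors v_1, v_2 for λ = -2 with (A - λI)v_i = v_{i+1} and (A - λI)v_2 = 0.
v_1 = [[-1, 2, -1]]^T, v_2 = [[1, -1, 1]]^T

We seek v_1 ∈ ker((A + 2I)^2) \ ker(A + 2I), then set v_{i+1} = (A + 2I) v_i.

One such chain is v_1 = [[-1, 2, -1]]^T, v_2 = [[1, -1, 1]]^T. Check: (A + 2I) v_2 = [[0, 0, 0]]^T = 0.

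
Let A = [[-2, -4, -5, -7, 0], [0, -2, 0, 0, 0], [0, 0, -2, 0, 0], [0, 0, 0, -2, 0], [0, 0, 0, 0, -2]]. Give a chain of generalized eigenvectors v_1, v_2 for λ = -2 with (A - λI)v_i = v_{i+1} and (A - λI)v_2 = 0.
We seek v_1 ∈ ker((A + 2I)^2) \ ker(A + 2I), then set v_{i+1} = (A + 2I) v_i.

One such chain is v_1 = [[0, 1, -1, 0, 0]]^T, v_2 = [[1, 0, 0, 0, 0]]^T. Check: (A + 2I) v_2 = [[0, 0, 0, 0, 0]]^T = 0.

v_1 = [[0, 1, -1, 0, 0]]^T, v_2 = [[1, 0, 0, 0, 0]]^T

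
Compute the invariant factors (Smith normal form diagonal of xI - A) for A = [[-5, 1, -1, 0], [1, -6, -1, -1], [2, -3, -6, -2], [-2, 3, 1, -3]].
The Jordan structure of A has elementary divisors (x + 5)^3, (x + 5). Arranging the block sizes at each eigenvalue in decreasing order and taking row products gives the invariant factors.

Invariant factors (smallest first, each dividing the next): x + 5, (x + 5)^3.

Check: the last factor (x + 5)^3 is the minimal polynomial, and the product (x + 5)^4 is the characteristic polynomial.

x + 5, (x + 5)^3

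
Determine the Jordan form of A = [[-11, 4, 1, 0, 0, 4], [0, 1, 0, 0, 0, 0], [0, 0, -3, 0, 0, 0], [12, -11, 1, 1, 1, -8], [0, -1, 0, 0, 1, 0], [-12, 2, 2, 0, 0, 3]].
The characteristic polynomial is det(xI - A) = (x - 1)^3(x + 3)^2(x + 5), so the eigenvalues are -5 (algebraic multiplicity 1), -3 (algebraic multiplicity 2), 1 (algebraic multiplicity 3).

For λ = -5: algebraic multiplicity 1 gives one 1×1 block.

For λ = -3: rank(A + 3I) = 5, rank((A + 3I)^2) = 4. The eigenspace has dimension 6 - 5 = 1, so there is 1 Jordan block; the rank sequence gives block sizes [2].

For λ = 1: rank(A - I) = 5, rank((A - I)^2) = 4, rank((A - I)^3) = 3. The eigenspace has dimension 6 - 5 = 1, so there is 1 Jordan block; the rank sequence gives block sizes [3].

Assembling the blocks gives the Jordan form J above.

J = [[-5, 0, 0, 0, 0, 0], [0, -3, 1, 0, 0, 0], [0, 0, -3, 0, 0, 0], [0, 0, 0, 1, 1, 0], [0, 0, 0, 0, 1, 1], [0, 0, 0, 0, 0, 1]]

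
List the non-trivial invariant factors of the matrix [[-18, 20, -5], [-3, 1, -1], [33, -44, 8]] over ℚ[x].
x + 3, (x + 3)^2

The Jordan structure of A has elementary divisors (x + 3)^2, (x + 3). Arranging the block sizes at each eigenvalue in decreasing order and taking row products gives the invariant factors.

Invariant factors (smallest first, each dividing the next): x + 3, (x + 3)^2.

Check: the last factor (x + 3)^2 is the minimal polynomial, and the product (x + 3)^3 is the characteristic polynomial.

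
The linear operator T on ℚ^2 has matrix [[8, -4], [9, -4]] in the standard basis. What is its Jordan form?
The characteristic polynomial is det(xI - A) = (x - 2)^2, so the eigenvalues are 2 (algebraic multiplicity 2).

For λ = 2: rank(A - 2I) = 1, rank((A - 2I)^2) = 0. The eigenspace has dimension 2 - 1 = 1, so there is 1 Jordan block; the rank sequence gives block sizes [2].

Assembling the blocks gives the Jordan form J above.

J = [[2, 1], [0, 2]]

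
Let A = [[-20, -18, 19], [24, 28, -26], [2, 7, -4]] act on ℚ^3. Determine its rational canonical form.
The invariant factors of A (the non-unit diagonal entries of the Smith normal form of xI - A over ℚ[x]) are (x - 4)^2(x + 4), each dividing the next. The characteristic polynomial is their product, (x - 4)^2(x + 4).

The rational canonical form is the block-diagonal matrix of companion matrices C(f_i):
R = [[0, 0, -64], [1, 0, 16], [0, 1, 4]].

R = [[0, 0, -64], [1, 0, 16], [0, 1, 4]]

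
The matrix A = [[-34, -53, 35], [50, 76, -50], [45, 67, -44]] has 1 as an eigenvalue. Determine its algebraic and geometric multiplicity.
algebraic multiplicity 2, geometric multiplicity 1

The characteristic polynomial is (x - 1)^2(x + 4), so the factor x - 1 appears with exponent 2: the algebraic multiplicity is 2.

rank(A - I) = 2, so the eigenspace has dimension 3 - 2 = 1: the geometric multiplicity is 1.

Since 1 < 2, A is not diagonalizable.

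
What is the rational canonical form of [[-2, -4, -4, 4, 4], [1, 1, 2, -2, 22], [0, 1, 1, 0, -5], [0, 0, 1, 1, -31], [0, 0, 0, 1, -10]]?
The invariant factors of A (the non-unit diagonal entries of the Smith normal form of xI - A over ℚ[x]) are (x + 4)(x + 5)(x^3 - 4), each dividing the next. The characteristic polynomial is their product, (x + 4)(x + 5)(x^3 - 4).

The rational canonical form is the block-diagonal matrix of companion matrices C(f_i):
R = [[0, 0, 0, 0, 80], [1, 0, 0, 0, 36], [0, 1, 0, 0, 4], [0, 0, 1, 0, -20], [0, 0, 0, 1, -9]].

Note the characteristic polynomial does not split into linear factors over ℚ, so A has no Jordan form over ℚ; the rational canonical form exists over any field.

R = [[0, 0, 0, 0, 80], [1, 0, 0, 0, 36], [0, 1, 0, 0, 4], [0, 0, 1, 0, -20], [0, 0, 0, 1, -9]]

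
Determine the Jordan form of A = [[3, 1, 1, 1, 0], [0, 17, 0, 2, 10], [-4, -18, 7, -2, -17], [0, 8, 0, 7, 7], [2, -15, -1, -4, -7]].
J = [[5, 1, 0, 0, 0], [0, 5, 0, 0, 0], [0, 0, 5, 0, 0], [0, 0, 0, 6, 1], [0, 0, 0, 0, 6]]

The characteristic polynomial is det(xI - A) = (x - 6)^2(x - 5)^3, so the eigenvalues are 5 (algebraic multiplicity 3), 6 (algebraic multiplicity 2).

For λ = 5: rank(A - 5I) = 3, rank((A - 5I)^2) = 2. The eigenspace has dimension 5 - 3 = 2, so there are 2 Jordan blocks; the rank sequence gives block sizes [2, 1].

For λ = 6: rank(A - 6I) = 4, rank((A - 6I)^2) = 3. The eigenspace has dimension 5 - 4 = 1, so there is 1 Jordan block; the rank sequence gives block sizes [2].

Assembling the blocks gives the Jordan form J above.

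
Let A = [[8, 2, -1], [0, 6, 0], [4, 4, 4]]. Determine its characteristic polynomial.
χ_A(x) = (x - 6)^3

xI - A = [[x - 8, -2, 1], [0, x - 6, 0], [-4, -4, x - 4]].

Expanding det(xI - A) along the first row:
det(xI - A) = + (x - 8)·det([[x - 6, 0], [-4, x - 4]]) - (-2)·det([[0, 0], [-4, x - 4]]) + (1)·det([[0, x - 6], [-4, -4]]).

Evaluating gives χ_A(x) = x^3 - 18x^2 + 108x - 216 = (x - 6)^3.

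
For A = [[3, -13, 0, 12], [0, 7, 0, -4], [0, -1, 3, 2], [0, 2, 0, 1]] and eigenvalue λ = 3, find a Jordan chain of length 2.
v_1 = [[-5, 1, 0, 1]]^T, v_2 = [[-1, 0, 1, 0]]^T

We seek v_1 ∈ ker((A - 3I)^2) \ ker(A - 3I), then set v_{i+1} = (A - 3I) v_i.

One such chain is v_1 = [[-5, 1, 0, 1]]^T, v_2 = [[-1, 0, 1, 0]]^T. Check: (A - 3I) v_2 = [[0, 0, 0, 0]]^T = 0.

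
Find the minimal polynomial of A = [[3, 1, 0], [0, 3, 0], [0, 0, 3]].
The characteristic polynomial factors as (x - 3)^3. The minimal polynomial is ∏(x - λ)^{k_λ} where k_λ is the size of the largest Jordan block at λ.

For λ = 3: rank(A - 3I) = 1, and the largest Jordan block has size 2 (the smallest k with rank((A - 3I)^k) = rank((A - 3I)^(k+1))).

So m_A(x) = (x - 3)^2.

m_A(x) = (x - 3)^2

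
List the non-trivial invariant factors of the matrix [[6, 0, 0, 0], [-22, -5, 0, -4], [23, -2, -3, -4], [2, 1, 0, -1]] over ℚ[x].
The Jordan structure of A has elementary divisors (x + 3)^2, (x + 3), (x - 6). Arranging the block sizes at each eigenvalue in decreasing order and taking row products gives the invariant factors.

Invariant factors (smallest first, each dividing the next): x + 3, (x - 6)(x + 3)^2.

Check: the last factor (x - 6)(x + 3)^2 is the minimal polynomial, and the product (x - 6)(x + 3)^3 is the characteristic polynomial.

x + 3, (x - 6)(x + 3)^2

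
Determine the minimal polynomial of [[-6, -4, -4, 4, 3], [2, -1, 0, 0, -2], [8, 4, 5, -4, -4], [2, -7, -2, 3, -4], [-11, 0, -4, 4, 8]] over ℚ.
m_A(x) = (x - 3)^2(x - 1)^2

The characteristic polynomial factors as (x - 3)^2(x - 1)^3. The minimal polynomial is ∏(x - λ)^{k_λ} where k_λ is the size of the largest Jordan block at λ.

For λ = 1: rank(A - I) = 3, and the largest Jordan block has size 2 (the smallest k with rank((A - I)^k) = rank((A - I)^(k+1))).
For λ = 3: rank(A - 3I) = 4, and the largest Jordan block has size 2 (the smallest k with rank((A - 3I)^k) = rank((A - 3I)^(k+1))).

So m_A(x) = (x - 3)^2(x - 1)^2.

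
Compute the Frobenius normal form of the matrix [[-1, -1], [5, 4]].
R = [[0, -1], [1, 3]]

The invariant factors of A (the non-unit diagonal entries of the Smith normal form of xI - A over ℚ[x]) are x^2 - 3x + 1, each dividing the next. The characteristic polynomial is their product, x^2 - 3x + 1.

The rational canonical form is the block-diagonal matrix of companion matrices C(f_i):
R = [[0, -1], [1, 3]].

Note the characteristic polynomial does not split into linear factors over ℚ, so A has no Jordan form over ℚ; the rational canonical form exists over any field.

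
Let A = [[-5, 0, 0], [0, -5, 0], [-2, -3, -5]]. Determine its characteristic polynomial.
xI - A = [[x + 5, 0, 0], [0, x + 5, 0], [2, 3, x + 5]].

Expanding det(xI - A) along the first row:
det(xI - A) = + (x + 5)·det([[x + 5, 0], [3, x + 5]]) - (0)·det([[0, 0], [2, x + 5]]) + (0)·det([[0, x + 5], [2, 3]]).

Evaluating gives χ_A(x) = x^3 + 15x^2 + 75x + 125 = (x + 5)^3.

χ_A(x) = (x + 5)^3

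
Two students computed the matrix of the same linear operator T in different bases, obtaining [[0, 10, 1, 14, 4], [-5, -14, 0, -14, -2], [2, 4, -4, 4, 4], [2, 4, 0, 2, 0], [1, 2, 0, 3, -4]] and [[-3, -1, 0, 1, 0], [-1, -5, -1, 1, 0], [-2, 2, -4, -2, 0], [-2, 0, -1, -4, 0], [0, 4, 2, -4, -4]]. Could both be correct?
Both have characteristic polynomial (x + 4)^5, but the minimal polynomial of A is (x + 4)^3 while the minimal polynomial of B is (x + 4)^2. The minimal polynomial is a similarity invariant, so A and B are not similar.

No.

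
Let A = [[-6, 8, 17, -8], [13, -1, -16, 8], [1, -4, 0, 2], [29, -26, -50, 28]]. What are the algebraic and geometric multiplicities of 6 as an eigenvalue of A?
algebraic multiplicity 1, geometric multiplicity 1

The characteristic polynomial is (x - 6)(x - 5)^3, so the factor x - 6 appears with exponent 1: the algebraic multiplicity is 1.

rank(A - 6I) = 3, so the eigenspace has dimension 4 - 3 = 1: the geometric multiplicity is 1.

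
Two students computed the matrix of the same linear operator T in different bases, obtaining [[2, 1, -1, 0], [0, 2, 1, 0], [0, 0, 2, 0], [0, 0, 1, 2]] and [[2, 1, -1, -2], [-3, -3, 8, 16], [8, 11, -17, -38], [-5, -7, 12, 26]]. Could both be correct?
Yes.

Two matrices over a field are similar if and only if they have the same invariant factors.

Both A and B have characteristic polynomial (x - 2)^4 and minimal polynomial (x - 2)^3. Computing further, both have invariant factors x - 2, (x - 2)^3. Hence A and B are similar.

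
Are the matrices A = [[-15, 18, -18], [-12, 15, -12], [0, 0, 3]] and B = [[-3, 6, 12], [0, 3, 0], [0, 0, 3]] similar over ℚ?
Two matrices over a field are similar if and only if they have the same invariant factors.

Both A and B have characteristic polynomial (x - 3)^2(x + 3) and minimal polynomial (x - 3)(x + 3). Computing further, both have invariant factors x - 3, (x - 3)(x + 3). Hence A and B are similar.

Yes.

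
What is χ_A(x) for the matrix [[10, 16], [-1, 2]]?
χ_A(x) = (x - 6)^2

xI - A = [[x - 10, -16], [1, x - 2]].

Expanding det(xI - A) along the first row:
det(xI - A) = + (x - 10)·det([[x - 2]]) - (-16)·det([[1]]).

Evaluating gives χ_A(x) = x^2 - 12x + 36 = (x - 6)^2.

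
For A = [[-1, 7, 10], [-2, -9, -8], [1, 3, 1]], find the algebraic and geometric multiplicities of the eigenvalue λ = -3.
The characteristic polynomial is (x + 3)^3, so the factor x + 3 appears with exponent 3: the algebraic multiplicity is 3.

rank(A + 3I) = 2, so the eigenspace has dimension 3 - 2 = 1: the geometric multiplicity is 1.

Since 1 < 3, A is not diagonalizable.

algebraic multiplicity 3, geometric multiplicity 1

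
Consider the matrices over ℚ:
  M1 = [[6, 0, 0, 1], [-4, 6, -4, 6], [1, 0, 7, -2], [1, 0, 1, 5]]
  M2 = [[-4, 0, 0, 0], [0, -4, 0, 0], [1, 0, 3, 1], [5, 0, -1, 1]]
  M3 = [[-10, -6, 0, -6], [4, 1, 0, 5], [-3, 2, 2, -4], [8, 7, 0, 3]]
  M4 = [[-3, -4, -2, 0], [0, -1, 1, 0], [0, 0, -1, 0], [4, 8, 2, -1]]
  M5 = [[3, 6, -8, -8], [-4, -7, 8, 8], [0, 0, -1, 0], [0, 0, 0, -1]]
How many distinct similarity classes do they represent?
Characteristic polynomials: χ_{M1} = (x - 6)^4, χ_{M2} = (x - 2)^2(x + 4)^2, χ_{M3} = (x - 2)^2(x + 4)^2, χ_{M4} = (x + 1)^3(x + 3), χ_{M5} = (x + 1)^3(x + 3).

{M1}: invariant factors x - 6, (x - 6)^3.

{M2}: invariant factors x + 4, (x - 2)^2(x + 4).

{M3}: invariant factors (x - 2)^2(x + 4)^2.

{M4}: invariant factors x + 1, (x + 1)^2(x + 3).

{M5}: invariant factors x + 1, x + 1, (x + 1)(x + 3).

Matrices are similar if and only if their invariant-factor lists agree; the partition into similarity classes is {M1}, {M2}, {M3}, {M4}, {M5}.

5 classes: {M1}, {M2}, {M3}, {M4}, {M5}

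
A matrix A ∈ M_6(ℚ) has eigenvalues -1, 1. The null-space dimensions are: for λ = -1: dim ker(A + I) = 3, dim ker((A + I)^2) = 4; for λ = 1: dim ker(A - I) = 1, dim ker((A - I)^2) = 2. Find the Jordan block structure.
Jordan blocks: (-1, 2), (-1, 1), (-1, 1), (1, 2)

λ = -1: successive nullity increments [3, 1] count blocks of size ≥ k; block sizes are [2, 1, 1].
λ = 1: successive nullity increments [1, 1] count blocks of size ≥ k; block sizes are [2].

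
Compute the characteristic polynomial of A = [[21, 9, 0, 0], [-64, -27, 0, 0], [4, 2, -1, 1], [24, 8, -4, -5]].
xI - A = [[x - 21, -9, 0, 0], [64, x + 27, 0, 0], [-4, -2, x + 1, -1], [-24, -8, 4, x + 5]].

Expanding det(xI - A) along the first row:
det(xI - A) = + (x - 21)·det([[x + 27, 0, 0], [-2, x + 1, -1], [-8, 4, x + 5]]) - (-9)·det([[64, 0, 0], [-4, x + 1, -1], [-24, 4, x + 5]]) + (0)·det([[64, x + 27, 0], [-4, -2, -1], [-24, -8, x + 5]]) - (0)·det([[64, x + 27, 0], [-4, -2, x + 1], [-24, -8, 4]]).

Evaluating gives χ_A(x) = x^4 + 12x^3 + 54x^2 + 108x + 81 = (x + 3)^4.

χ_A(x) = (x + 3)^4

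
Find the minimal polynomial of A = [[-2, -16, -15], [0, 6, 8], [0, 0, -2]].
The characteristic polynomial factors as (x - 6)(x + 2)^2. The minimal polynomial is ∏(x - λ)^{k_λ} where k_λ is the size of the largest Jordan block at λ.

For λ = -2: rank(A + 2I) = 2, and the largest Jordan block has size 2 (the smallest k with rank((A + 2I)^k) = rank((A + 2I)^(k+1))).
For λ = 6: rank(A - 6I) = 2, and the largest Jordan block has size 1 (the smallest k with rank((A - 6I)^k) = rank((A - 6I)^(k+1))).

So m_A(x) = (x - 6)(x + 2)^2.

m_A(x) = (x - 6)(x + 2)^2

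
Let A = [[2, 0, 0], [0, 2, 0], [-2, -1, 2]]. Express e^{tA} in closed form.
e^{tA} = [[e^{2*t}, 0, 0], [0, e^{2*t}, 0], [-2*t*e^{2*t}, -t*e^{2*t}, e^{2*t}]]

A has Jordan form J = [[2, 1, 0], [0, 2, 0], [0, 0, 2]] with A = PJP^{-1}, so e^{tA} = P e^{tJ} P^{-1}.

For a Jordan block J_k(λ), e^{tJ_k(λ)} = e^{λt} · (I + tN + t^2 N^2/2! + ... + t^{k-1} N^{k-1}/(k-1)!) where N is the nilpotent superdiagonal part.

Assembling the blocks and conjugating back gives the entries of e^{tA} as shown above.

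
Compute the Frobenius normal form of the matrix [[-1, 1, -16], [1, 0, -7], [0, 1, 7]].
The invariant factors of A (the non-unit diagonal entries of the Smith normal form of xI - A over ℚ[x]) are (x - 5)(x - 3)(x + 2), each dividing the next. The characteristic polynomial is their product, (x - 5)(x - 3)(x + 2).

The rational canonical form is the block-diagonal matrix of companion matrices C(f_i):
R = [[0, 0, -30], [1, 0, 1], [0, 1, 6]].

R = [[0, 0, -30], [1, 0, 1], [0, 1, 6]]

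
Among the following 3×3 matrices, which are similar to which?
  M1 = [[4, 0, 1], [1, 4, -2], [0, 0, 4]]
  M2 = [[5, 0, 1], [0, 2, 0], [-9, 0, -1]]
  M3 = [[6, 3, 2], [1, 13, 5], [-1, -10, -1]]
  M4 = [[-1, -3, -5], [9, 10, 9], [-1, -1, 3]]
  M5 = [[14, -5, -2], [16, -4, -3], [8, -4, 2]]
Characteristic polynomials: χ_{M1} = (x - 4)^3, χ_{M2} = (x - 2)^3, χ_{M3} = (x - 6)^3, χ_{M4} = (x - 4)^3, χ_{M5} = (x - 4)^3.

{M1, M4, M5}: invariant factors (x - 4)^3.

{M2}: invariant factors x - 2, (x - 2)^2.

{M3}: invariant factors (x - 6)^3.

Matrices are similar if and only if their invariant-factor lists agree; the partition into similarity classes is {M1, M4, M5}, {M2}, {M3}.

3 classes: {M1, M4, M5}, {M2}, {M3}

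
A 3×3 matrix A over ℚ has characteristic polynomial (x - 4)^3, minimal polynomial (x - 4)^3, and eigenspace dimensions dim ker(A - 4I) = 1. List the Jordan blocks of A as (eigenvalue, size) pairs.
Jordan blocks: (4, 3)

λ = 4: algebraic multiplicity 3 (exponent in χ_A), largest block size 3 (exponent in m_A), 1 block (geometric multiplicity). This forces block sizes [3].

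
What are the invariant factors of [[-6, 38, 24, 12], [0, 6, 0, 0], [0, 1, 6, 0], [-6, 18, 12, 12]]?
The Jordan structure of A has elementary divisors x, (x - 6)^2, (x - 6). Arranging the block sizes at each eigenvalue in decreasing order and taking row products gives the invariant factors.

Invariant factors (smallest first, each dividing the next): x - 6, x(x - 6)^2.

Check: the last factor x(x - 6)^2 is the minimal polynomial, and the product x(x - 6)^3 is the characteristic polynomial.

x - 6, x(x - 6)^2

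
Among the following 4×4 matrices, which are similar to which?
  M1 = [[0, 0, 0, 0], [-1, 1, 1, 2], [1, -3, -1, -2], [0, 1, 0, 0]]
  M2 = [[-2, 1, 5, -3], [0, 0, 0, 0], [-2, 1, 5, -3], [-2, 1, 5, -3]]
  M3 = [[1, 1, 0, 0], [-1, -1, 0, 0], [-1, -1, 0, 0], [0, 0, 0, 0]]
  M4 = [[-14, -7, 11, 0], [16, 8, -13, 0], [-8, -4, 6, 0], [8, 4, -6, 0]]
Characteristic polynomials: χ_{M1} = x^4, χ_{M2} = x^4, χ_{M3} = x^4, χ_{M4} = x^4.

{M1, M4}: invariant factors x, x^3.

{M2, M3}: invariant factors x, x, x^2.

Matrices are similar if and only if their invariant-factor lists agree; the partition into similarity classes is {M1, M4}, {M2, M3}.

2 classes: {M1, M4}, {M2, M3}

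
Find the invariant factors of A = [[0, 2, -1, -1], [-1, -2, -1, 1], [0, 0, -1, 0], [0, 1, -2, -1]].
x + 1, (x + 1)^3

The Jordan structure of A has elementary divisors (x + 1)^3, (x + 1). Arranging the block sizes at each eigenvalue in decreasing order and taking row products gives the invariant factors.

Invariant factors (smallest first, each dividing the next): x + 1, (x + 1)^3.

Check: the last factor (x + 1)^3 is the minimal polynomial, and the product (x + 1)^4 is the characteristic polynomial.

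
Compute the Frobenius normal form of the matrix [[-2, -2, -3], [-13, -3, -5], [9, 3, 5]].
The invariant factors of A (the non-unit diagonal entries of the Smith normal form of xI - A over ℚ[x]) are x^3 - 3x + 4, each dividing the next. The characteristic polynomial is their product, x^3 - 3x + 4.

The rational canonical form is the block-diagonal matrix of companion matrices C(f_i):
R = [[0, 0, -4], [1, 0, 3], [0, 1, 0]].

Note the characteristic polynomial does not split into linear factors over ℚ, so A has no Jordan form over ℚ; the rational canonical form exists over any field.

R = [[0, 0, -4], [1, 0, 3], [0, 1, 0]]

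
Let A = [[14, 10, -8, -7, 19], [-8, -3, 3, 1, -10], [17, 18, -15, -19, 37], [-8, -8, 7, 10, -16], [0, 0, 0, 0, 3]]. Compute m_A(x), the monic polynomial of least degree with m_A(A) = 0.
The characteristic polynomial factors as (x - 3)^4(x + 3). The minimal polynomial is ∏(x - λ)^{k_λ} where k_λ is the size of the largest Jordan block at λ.

For λ = -3: rank(A + 3I) = 4, and the largest Jordan block has size 1 (the smallest k with rank((A + 3I)^k) = rank((A + 3I)^(k+1))).
For λ = 3: rank(A - 3I) = 3, and the largest Jordan block has size 3 (the smallest k with rank((A - 3I)^k) = rank((A - 3I)^(k+1))).

So m_A(x) = (x - 3)^3(x + 3).

m_A(x) = (x - 3)^3(x + 3)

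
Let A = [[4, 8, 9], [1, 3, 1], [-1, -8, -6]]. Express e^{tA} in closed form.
A has Jordan form J = [[-5, 0, 0], [0, 3, 1], [0, 0, 3]] with A = PJP^{-1}, so e^{tA} = P e^{tJ} P^{-1}.

For a Jordan block J_k(λ), e^{tJ_k(λ)} = e^{λt} · (I + tN + t^2 N^2/2! + ... + t^{k-1} N^{k-1}/(k-1)!) where N is the nilpotent superdiagonal part.

Assembling the blocks and conjugating back gives the entries of e^{tA} as shown above.

e^{tA} = [[(t + 1)*e^{3*t}, (e^{8*t} - 1)*e^{-5*t}, ((t + 1)*e^{8*t} - 1)*e^{-5*t}], [t*e^{3*t}, e^{3*t}, t*e^{3*t}], [-t*e^{3*t}, (1 - e^{8*t})*e^{-5*t}, (-t*e^{8*t} + 1)*e^{-5*t}]]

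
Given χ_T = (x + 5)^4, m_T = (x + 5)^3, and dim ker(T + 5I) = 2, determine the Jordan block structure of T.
Jordan blocks: (-5, 3), (-5, 1)

λ = -5: algebraic multiplicity 4 (exponent in χ_T), largest block size 3 (exponent in m_T), 2 blocks (geometric multiplicity). These force block sizes [3, 1].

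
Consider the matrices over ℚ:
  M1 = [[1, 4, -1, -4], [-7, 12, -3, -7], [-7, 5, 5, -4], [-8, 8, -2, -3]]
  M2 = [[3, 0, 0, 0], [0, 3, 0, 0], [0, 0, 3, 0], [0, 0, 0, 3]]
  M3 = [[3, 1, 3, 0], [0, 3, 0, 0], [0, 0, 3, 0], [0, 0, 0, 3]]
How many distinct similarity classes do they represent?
3 classes: {M1}, {M2}, {M3}

Characteristic polynomials: χ_{M1} = x(x - 5)^3, χ_{M2} = (x - 3)^4, χ_{M3} = (x - 3)^4.

{M1}: invariant factors x(x - 5)^3.

{M2}: invariant factors x - 3, x - 3, x - 3, x - 3.

{M3}: invariant factors x - 3, x - 3, (x - 3)^2.

Matrices are similar if and only if their invariant-factor lists agree; the partition into similarity classes is {M1}, {M2}, {M3}.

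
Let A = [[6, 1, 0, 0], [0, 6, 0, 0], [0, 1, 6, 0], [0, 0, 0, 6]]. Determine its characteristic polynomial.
χ_A(x) = (x - 6)^4

xI - A = [[x - 6, -1, 0, 0], [0, x - 6, 0, 0], [0, -1, x - 6, 0], [0, 0, 0, x - 6]].

Expanding det(xI - A) along the first row:
det(xI - A) = + (x - 6)·det([[x - 6, 0, 0], [-1, x - 6, 0], [0, 0, x - 6]]) - (-1)·det([[0, 0, 0], [0, x - 6, 0], [0, 0, x - 6]]) + (0)·det([[0, x - 6, 0], [0, -1, 0], [0, 0, x - 6]]) - (0)·det([[0, x - 6, 0], [0, -1, x - 6], [0, 0, 0]]).

Evaluating gives χ_A(x) = x^4 - 24x^3 + 216x^2 - 864x + 1296 = (x - 6)^4.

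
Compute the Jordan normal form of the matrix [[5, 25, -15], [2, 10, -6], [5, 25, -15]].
The characteristic polynomial is det(xI - A) = x^3, so the eigenvalues are 0 (algebraic multiplicity 3).

For λ = 0: rank(A) = 1, rank(A^2) = 0. The eigenspace has dimension 3 - 1 = 2, so there are 2 Jordan blocks; the rank sequence gives block sizes [2, 1].

Assembling the blocks gives the Jordan form J above.

J = [[0, 1, 0], [0, 0, 0], [0, 0, 0]]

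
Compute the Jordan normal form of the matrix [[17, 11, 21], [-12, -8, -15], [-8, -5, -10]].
J = [[-1, 1, 0], [0, -1, 0], [0, 0, 1]]

The characteristic polynomial is det(xI - A) = (x - 1)(x + 1)^2, so the eigenvalues are -1 (algebraic multiplicity 2), 1 (algebraic multiplicity 1).

For λ = -1: rank(A + I) = 2, rank((A + I)^2) = 1. The eigenspace has dimension 3 - 2 = 1, so there is 1 Jordan block; the rank sequence gives block sizes [2].

For λ = 1: algebraic multiplicity 1 gives one 1×1 block.

Assembling the blocks gives the Jordan form J above.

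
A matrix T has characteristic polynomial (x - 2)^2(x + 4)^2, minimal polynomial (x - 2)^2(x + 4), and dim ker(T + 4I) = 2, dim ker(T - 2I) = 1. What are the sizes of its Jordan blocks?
λ = -4: algebraic multiplicity 2 (exponent in χ_T), largest block size 1 (exponent in m_T), 2 blocks (geometric multiplicity). These force block sizes [1, 1].
λ = 2: algebraic multiplicity 2 (exponent in χ_T), largest block size 2 (exponent in m_T), 1 block (geometric multiplicity). This forces block sizes [2].

Jordan blocks: (-4, 1), (-4, 1), (2, 2)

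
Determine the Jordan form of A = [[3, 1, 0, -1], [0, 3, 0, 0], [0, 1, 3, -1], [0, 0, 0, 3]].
J = [[3, 1, 0, 0], [0, 3, 0, 0], [0, 0, 3, 0], [0, 0, 0, 3]]

The characteristic polynomial is det(xI - A) = (x - 3)^4, so the eigenvalues are 3 (algebraic multiplicity 4).

For λ = 3: rank(A - 3I) = 1, rank((A - 3I)^2) = 0. The eigenspace has dimension 4 - 1 = 3, so there are 3 Jordan blocks; the rank sequence gives block sizes [2, 1, 1].

Assembling the blocks gives the Jordan form J above.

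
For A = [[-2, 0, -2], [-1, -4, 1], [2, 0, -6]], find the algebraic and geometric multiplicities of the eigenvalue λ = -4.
algebraic multiplicity 3, geometric multiplicity 2

The characteristic polynomial is (x + 4)^3, so the factor x + 4 appears with exponent 3: the algebraic multiplicity is 3.

rank(A + 4I) = 1, so the eigenspace has dimension 3 - 1 = 2: the geometric multiplicity is 2.

Since 2 < 3, A is not diagonalizable.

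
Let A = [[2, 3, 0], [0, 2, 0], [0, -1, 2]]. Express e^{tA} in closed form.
e^{tA} = [[e^{2*t}, 3*t*e^{2*t}, 0], [0, e^{2*t}, 0], [0, -t*e^{2*t}, e^{2*t}]]

A has Jordan form J = [[2, 1, 0], [0, 2, 0], [0, 0, 2]] with A = PJP^{-1}, so e^{tA} = P e^{tJ} P^{-1}.

For a Jordan block J_k(λ), e^{tJ_k(λ)} = e^{λt} · (I + tN + t^2 N^2/2! + ... + t^{k-1} N^{k-1}/(k-1)!) where N is the nilpotent superdiagonal part.

Assembling the blocks and conjugating back gives the entries of e^{tA} as shown above.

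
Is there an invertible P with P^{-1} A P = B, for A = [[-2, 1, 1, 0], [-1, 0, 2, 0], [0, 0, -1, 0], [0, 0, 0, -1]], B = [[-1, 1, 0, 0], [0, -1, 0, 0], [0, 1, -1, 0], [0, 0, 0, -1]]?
Both have characteristic polynomial (x + 1)^4, but the minimal polynomial of A is (x + 1)^3 while the minimal polynomial of B is (x + 1)^2. The minimal polynomial is a similarity invariant, so A and B are not similar.

No.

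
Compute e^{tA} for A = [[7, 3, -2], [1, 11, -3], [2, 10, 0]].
A has Jordan form J = [[6, 1, 0], [0, 6, 1], [0, 0, 6]] with A = PJP^{-1}, so e^{tA} = P e^{tJ} P^{-1}.

For a Jordan block J_k(λ), e^{tJ_k(λ)} = e^{λt} · (I + tN + t^2 N^2/2! + ... + t^{k-1} N^{k-1}/(k-1)!) where N is the nilpotent superdiagonal part.

Assembling the blocks and conjugating back gives the entries of e^{tA} as shown above.

e^{tA} = [[(t + 1)*e^{6*t}, t*(3 - t)*e^{6*t}, t*(t - 4)*e^{6*t}/2], [t*e^{6*t}, (-t^2 + 5*t + 1)*e^{6*t}, t*(t - 6)*e^{6*t}/2], [2*t*e^{6*t}, 2*t*(5 - t)*e^{6*t}, (t^2 - 6*t + 1)*e^{6*t}]]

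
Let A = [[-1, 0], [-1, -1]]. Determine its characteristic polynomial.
χ_A(x) = (x + 1)^2

xI - A = [[x + 1, 0], [1, x + 1]].

Expanding det(xI - A) along the first row:
det(xI - A) = + (x + 1)·det([[x + 1]]) - (0)·det([[1]]).

Evaluating gives χ_A(x) = x^2 + 2x + 1 = (x + 1)^2.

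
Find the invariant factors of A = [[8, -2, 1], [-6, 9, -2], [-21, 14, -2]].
x - 5, (x - 5)^2

The Jordan structure of A has elementary divisors (x - 5)^2, (x - 5). Arranging the block sizes at each eigenvalue in decreasing order and taking row products gives the invariant factors.

Invariant factors (smallest first, each dividing the next): x - 5, (x - 5)^2.

Check: the last factor (x - 5)^2 is the minimal polynomial, and the product (x - 5)^3 is the characteristic polynomial.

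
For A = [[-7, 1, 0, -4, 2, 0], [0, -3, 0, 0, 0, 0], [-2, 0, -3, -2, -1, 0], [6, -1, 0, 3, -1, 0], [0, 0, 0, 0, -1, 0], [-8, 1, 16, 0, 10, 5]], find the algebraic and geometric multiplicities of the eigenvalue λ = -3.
The characteristic polynomial is (x - 5)(x + 1)^2(x + 3)^3, so the factor x + 3 appears with exponent 3: the algebraic multiplicity is 3.

rank(A + 3I) = 4, so the eigenspace has dimension 6 - 4 = 2: the geometric multiplicity is 2.

Since 2 < 3, A is not diagonalizable.

algebraic multiplicity 3, geometric multiplicity 2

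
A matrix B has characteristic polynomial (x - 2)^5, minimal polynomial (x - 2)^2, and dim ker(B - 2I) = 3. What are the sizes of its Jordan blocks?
Jordan blocks: (2, 2), (2, 2), (2, 1)

λ = 2: algebraic multiplicity 5 (exponent in χ_B), largest block size 2 (exponent in m_B), 3 blocks (geometric multiplicity). These force block sizes [2, 2, 1].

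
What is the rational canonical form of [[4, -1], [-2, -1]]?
The invariant factors of A (the non-unit diagonal entries of the Smith normal form of xI - A over ℚ[x]) are x^2 - 3x - 6, each dividing the next. The characteristic polynomial is their product, x^2 - 3x - 6.

The rational canonical form is the block-diagonal matrix of companion matrices C(f_i):
R = [[0, 6], [1, 3]].

Note the characteristic polynomial does not split into linear factors over ℚ, so A has no Jordan form over ℚ; the rational canonical form exists over any field.

R = [[0, 6], [1, 3]]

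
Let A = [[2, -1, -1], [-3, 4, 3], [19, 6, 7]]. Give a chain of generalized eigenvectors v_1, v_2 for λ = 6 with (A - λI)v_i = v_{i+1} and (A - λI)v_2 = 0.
v_1 = [[1, -3, -2]]^T, v_2 = [[1, -3, -1]]^T

We seek v_1 ∈ ker((A - 6I)^2) \ ker(A - 6I), then set v_{i+1} = (A - 6I) v_i.

One such chain is v_1 = [[1, -3, -2]]^T, v_2 = [[1, -3, -1]]^T. Check: (A - 6I) v_2 = [[0, 0, 0]]^T = 0.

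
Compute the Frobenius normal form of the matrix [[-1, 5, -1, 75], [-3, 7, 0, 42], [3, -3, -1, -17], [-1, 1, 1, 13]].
The invariant factors of A (the non-unit diagonal entries of the Smith normal form of xI - A over ℚ[x]) are x - 4, (x - 6)(x - 4)^2, each dividing the next. The characteristic polynomial is their product, (x - 6)(x - 4)^3.

The rational canonical form is the block-diagonal matrix of companion matrices C(f_i):
R = [[4, 0, 0, 0], [0, 0, 0, 96], [0, 1, 0, -64], [0, 0, 1, 14]].

R = [[4, 0, 0, 0], [0, 0, 0, 96], [0, 1, 0, -64], [0, 0, 1, 14]]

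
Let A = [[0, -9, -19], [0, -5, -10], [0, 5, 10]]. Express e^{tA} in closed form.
e^{tA} = [[1, t - 2*e^{5*t} + 2, t - 4*e^{5*t} + 4], [0, 2 - e^{5*t}, 2 - 2*e^{5*t}], [0, e^{5*t} - 1, 2*e^{5*t} - 1]]

A has Jordan form J = [[0, 1, 0], [0, 0, 0], [0, 0, 5]] with A = PJP^{-1}, so e^{tA} = P e^{tJ} P^{-1}.

For a Jordan block J_k(λ), e^{tJ_k(λ)} = e^{λt} · (I + tN + t^2 N^2/2! + ... + t^{k-1} N^{k-1}/(k-1)!) where N is the nilpotent superdiagonal part.

Assembling the blocks and conjugating back gives the entries of e^{tA} as shown above.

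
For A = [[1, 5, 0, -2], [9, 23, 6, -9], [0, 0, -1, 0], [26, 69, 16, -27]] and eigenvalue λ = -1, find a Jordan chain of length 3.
v_1 = [[0, -3, 1, -7]]^T, v_2 = [[-1, -3, 0, -9]]^T, v_3 = [[1, 0, 0, 1]]^T

We seek v_1 ∈ ker((A + I)^3) \ ker((A + I)^2), then set v_{i+1} = (A + I) v_i.

One such chain is v_1 = [[0, -3, 1, -7]]^T, v_2 = [[-1, -3, 0, -9]]^T, v_3 = [[1, 0, 0, 1]]^T. Check: (A + I) v_3 = [[0, 0, 0, 0]]^T = 0.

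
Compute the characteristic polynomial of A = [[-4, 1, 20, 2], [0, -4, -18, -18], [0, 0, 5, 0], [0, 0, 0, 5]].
xI - A = [[x + 4, -1, -20, -2], [0, x + 4, 18, 18], [0, 0, x - 5, 0], [0, 0, 0, x - 5]].

Expanding det(xI - A) along the first row:
det(xI - A) = + (x + 4)·det([[x + 4, 18, 18], [0, x - 5, 0], [0, 0, x - 5]]) - (-1)·det([[0, 18, 18], [0, x - 5, 0], [0, 0, x - 5]]) + (-20)·det([[0, x + 4, 18], [0, 0, 0], [0, 0, x - 5]]) - (-2)·det([[0, x + 4, 18], [0, 0, x - 5], [0, 0, 0]]).

Evaluating gives χ_A(x) = x^4 - 2x^3 - 39x^2 + 40x + 400 = (x - 5)^2(x + 4)^2.

χ_A(x) = (x - 5)^2(x + 4)^2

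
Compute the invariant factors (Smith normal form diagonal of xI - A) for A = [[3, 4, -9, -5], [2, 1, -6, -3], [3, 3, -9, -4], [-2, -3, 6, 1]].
The Jordan structure of A has elementary divisors (x + 2)^2, x^2. Arranging the block sizes at each eigenvalue in decreasing order and taking row products gives the invariant factors.

Invariant factors (smallest first, each dividing the next): x^2(x + 2)^2.

Check: the last factor x^2(x + 2)^2 is the minimal polynomial, and the product x^2(x + 2)^2 is the characteristic polynomial.

x^2(x + 2)^2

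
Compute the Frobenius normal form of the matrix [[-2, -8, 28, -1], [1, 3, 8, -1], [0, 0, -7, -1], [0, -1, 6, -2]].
R = [[0, 0, 0, 25], [1, 0, 0, 20], [0, 1, 0, -12], [0, 0, 1, -8]]

The invariant factors of A (the non-unit diagonal entries of the Smith normal form of xI - A over ℚ[x]) are (x + 1)(x + 5)(x^2 + 2x - 5), each dividing the next. The characteristic polynomial is their product, (x + 1)(x + 5)(x^2 + 2x - 5).

The rational canonical form is the block-diagonal matrix of companion matrices C(f_i):
R = [[0, 0, 0, 25], [1, 0, 0, 20], [0, 1, 0, -12], [0, 0, 1, -8]].

Note the characteristic polynomial does not split into linear factors over ℚ, so A has no Jordan form over ℚ; the rational canonical form exists over any field.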